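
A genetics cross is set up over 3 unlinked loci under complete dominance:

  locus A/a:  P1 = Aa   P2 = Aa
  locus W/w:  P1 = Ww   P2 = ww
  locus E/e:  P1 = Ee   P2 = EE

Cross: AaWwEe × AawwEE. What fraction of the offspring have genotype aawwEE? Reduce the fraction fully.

P(aawwEE) = 1/16

AaWwEe gametes: AWE×1, AWe×1, AwE×1, Awe×1, aWE×1, aWe×1, awE×1, awe×1
AawwEE gametes: AwE×4, awE×4
AaWwEe×AawwEE grid (8·8=64): AAWwEE=4 AAWwEe=4 AAwwEE=4 AAwwEe=4 AaWwEE=8 AaWwEe=8 AawwEE=8 AawwEe=8 aaWwEE=4 aaWwEe=4 aawwEE=4 aawwEe=4
aawwEE hits 4/64; gcd=4; 4÷4/64÷4 = 1/16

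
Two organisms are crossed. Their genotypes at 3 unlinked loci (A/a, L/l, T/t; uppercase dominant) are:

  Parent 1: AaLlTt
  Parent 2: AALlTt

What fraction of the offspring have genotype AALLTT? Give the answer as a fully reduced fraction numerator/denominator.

P(AALLTT) = 1/32

AaLlTt gametes: ALT×1, ALt×1, AlT×1, Alt×1, aLT×1, aLt×1, alT×1, alt×1
AALlTt gametes: ALT×2, ALt×2, AlT×2, Alt×2
AaLlTt×AALlTt grid (8·8=64): AALLTT=2 AALLTt=4 AALLtt=2 AALlTT=4 AALlTt=8 AALltt=4 AAllTT=2 AAllTt=4 AAlltt=2 AaLLTT=2 AaLLTt=4 AaLLtt=2 AaLlTT=4 AaLlTt=8 AaLltt=4 AallTT=2 AallTt=4 Aalltt=2
AALLTT hits 2/64; gcd=2; 2÷2/64÷2 = 1/32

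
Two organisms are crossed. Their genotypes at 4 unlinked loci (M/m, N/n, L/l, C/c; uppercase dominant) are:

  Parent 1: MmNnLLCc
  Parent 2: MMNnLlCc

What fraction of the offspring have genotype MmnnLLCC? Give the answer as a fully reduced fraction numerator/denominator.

MmNnLLCc gametes: MNLC×2, MNLc×2, MnLC×2, MnLc×2, mNLC×2, mNLc×2, mnLC×2, mnLc×2
MMNnLlCc gametes: MNLC×2, MNLc×2, MNlC×2, MNlc×2, MnLC×2, MnLc×2, MnlC×2, Mnlc×2
MmNnLLCc×MMNnLlCc grid (16·16=256): MMNNLLCC=4 MMNNLLCc=8 MMNNLLcc=4 MMNNLlCC=4 MMNNLlCc=8 MMNNLlcc=4 MMNnLLCC=8 MMNnLLCc=16 MMNnLLcc=8 MMNnLlCC=8 MMNnLlCc=16 MMNnLlcc=8 MMnnLLCC=4 MMnnLLCc=8 MMnnLLcc=4 MMnnLlCC=4 MMnnLlCc=8 MMnnLlcc=4 MmNNLLCC=4 MmNNLLCc=8 MmNNLLcc=4 MmNNLlCC=4 MmNNLlCc=8 MmNNLlcc=4 MmNnLLCC=8 MmNnLLCc=16 MmNnLLcc=8 MmNnLlCC=8 MmNnLlCc=16 MmNnLlcc=8 MmnnLLCC=4 MmnnLLCc=8 MmnnLLcc=4 MmnnLlCC=4 MmnnLlCc=8 MmnnLlcc=4
MmnnLLCC hits 4/256; gcd=4; 4÷4/256÷4 = 1/64

P(MmnnLLCC) = 1/64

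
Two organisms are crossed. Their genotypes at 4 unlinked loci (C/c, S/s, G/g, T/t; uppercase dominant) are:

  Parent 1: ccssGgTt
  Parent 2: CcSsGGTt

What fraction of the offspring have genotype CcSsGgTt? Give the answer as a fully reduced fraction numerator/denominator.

P(CcSsGgTt) = 1/16

ccssGgTt gametes: csGT×4, csGt×4, csgT×4, csgt×4
CcSsGGTt gametes: CSGT×2, CSGt×2, CsGT×2, CsGt×2, cSGT×2, cSGt×2, csGT×2, csGt×2
ccssGgTt×CcSsGGTt grid (16·16=256): CcSsGGTT=8 CcSsGGTt=16 CcSsGGtt=8 CcSsGgTT=8 CcSsGgTt=16 CcSsGgtt=8 CcssGGTT=8 CcssGGTt=16 CcssGGtt=8 CcssGgTT=8 CcssGgTt=16 CcssGgtt=8 ccSsGGTT=8 ccSsGGTt=16 ccSsGGtt=8 ccSsGgTT=8 ccSsGgTt=16 ccSsGgtt=8 ccssGGTT=8 ccssGGTt=16 ccssGGtt=8 ccssGgTT=8 ccssGgTt=16 ccssGgtt=8
CcSsGgTt hits 16/256; gcd=16; 16÷16/256÷16 = 1/16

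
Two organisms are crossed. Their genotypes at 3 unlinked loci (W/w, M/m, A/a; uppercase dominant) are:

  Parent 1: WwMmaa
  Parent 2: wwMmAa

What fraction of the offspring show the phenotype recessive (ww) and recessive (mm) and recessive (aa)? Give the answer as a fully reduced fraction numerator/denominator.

WwMmaa gametes: WMa×2, Wma×2, wMa×2, wma×2
wwMmAa gametes: wMA×2, wMa×2, wmA×2, wma×2
WwMmaa×wwMmAa grid (8·8=64): WwMMAa=4 WwMMaa=4 WwMmAa=8 WwMmaa=8 WwmmAa=4 Wwmmaa=4 wwMMAa=4 wwMMaa=4 wwMmAa=8 wwMmaa=8 wwmmAa=4 wwmmaa=4
ww mm aa hits 4/64; gcd=4; 4÷4/64÷4 = 1/16

P(ww mm aa) = 1/16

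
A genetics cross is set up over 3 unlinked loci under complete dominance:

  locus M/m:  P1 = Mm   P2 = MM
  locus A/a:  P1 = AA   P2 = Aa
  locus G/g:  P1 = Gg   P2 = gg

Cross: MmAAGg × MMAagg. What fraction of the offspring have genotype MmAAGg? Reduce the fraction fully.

MmAAGg gametes: MAG×2, MAg×2, mAG×2, mAg×2
MMAagg gametes: MAg×4, Mag×4
MmAAGg×MMAagg grid (8·8=64): MMAAGg=8 MMAAgg=8 MMAaGg=8 MMAagg=8 MmAAGg=8 MmAAgg=8 MmAaGg=8 MmAagg=8
MmAAGg hits 8/64; gcd=8; 8÷8/64÷8 = 1/8

P(MmAAGg) = 1/8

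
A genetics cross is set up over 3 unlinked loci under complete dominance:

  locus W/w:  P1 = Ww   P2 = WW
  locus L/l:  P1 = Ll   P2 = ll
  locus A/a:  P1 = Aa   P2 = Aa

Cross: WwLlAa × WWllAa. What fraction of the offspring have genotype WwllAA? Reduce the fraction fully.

WwLlAa gametes: WLA×1, WLa×1, WlA×1, Wla×1, wLA×1, wLa×1, wlA×1, wla×1
WWllAa gametes: WlA×4, Wla×4
WwLlAa×WWllAa grid (8·8=64): WWLlAA=4 WWLlAa=8 WWLlaa=4 WWllAA=4 WWllAa=8 WWllaa=4 WwLlAA=4 WwLlAa=8 WwLlaa=4 WwllAA=4 WwllAa=8 Wwllaa=4
WwllAA hits 4/64; gcd=4; 4÷4/64÷4 = 1/16

P(WwllAA) = 1/16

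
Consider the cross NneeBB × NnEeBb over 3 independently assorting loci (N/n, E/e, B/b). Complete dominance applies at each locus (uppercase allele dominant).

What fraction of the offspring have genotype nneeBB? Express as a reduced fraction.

P(nneeBB) = 1/16

NneeBB gametes: NeB×4, neB×4
NnEeBb gametes: NEB×1, NEb×1, NeB×1, Neb×1, nEB×1, nEb×1, neB×1, neb×1
NneeBB×NnEeBb grid (8·8=64): NNEeBB=4 NNEeBb=4 NNeeBB=4 NNeeBb=4 NnEeBB=8 NnEeBb=8 NneeBB=8 NneeBb=8 nnEeBB=4 nnEeBb=4 nneeBB=4 nneeBb=4
nneeBB hits 4/64; gcd=4; 4÷4/64÷4 = 1/16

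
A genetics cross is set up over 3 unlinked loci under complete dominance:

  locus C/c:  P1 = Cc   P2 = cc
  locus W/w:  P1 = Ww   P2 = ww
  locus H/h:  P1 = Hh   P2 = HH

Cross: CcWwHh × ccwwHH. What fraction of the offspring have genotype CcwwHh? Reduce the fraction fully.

P(CcwwHh) = 1/8

CcWwHh gametes: CWH×1, CWh×1, CwH×1, Cwh×1, cWH×1, cWh×1, cwH×1, cwh×1
ccwwHH gametes: cwH×8
CcWwHh×ccwwHH grid (8·8=64): CcWwHH=8 CcWwHh=8 CcwwHH=8 CcwwHh=8 ccWwHH=8 ccWwHh=8 ccwwHH=8 ccwwHh=8
CcwwHh hits 8/64; gcd=8; 8÷8/64÷8 = 1/8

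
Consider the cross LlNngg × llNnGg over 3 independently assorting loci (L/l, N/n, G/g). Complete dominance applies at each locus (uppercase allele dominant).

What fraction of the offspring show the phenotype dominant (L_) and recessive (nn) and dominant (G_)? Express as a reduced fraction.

LlNngg gametes: LNg×2, Lng×2, lNg×2, lng×2
llNnGg gametes: lNG×2, lNg×2, lnG×2, lng×2
LlNngg×llNnGg grid (8·8=64): LlNNGg=4 LlNNgg=4 LlNnGg=8 LlNngg=8 LlnnGg=4 Llnngg=4 llNNGg=4 llNNgg=4 llNnGg=8 llNngg=8 llnnGg=4 llnngg=4
L_ nn G_ hits 4/64; gcd=4; 4÷4/64÷4 = 1/16

P(L_ nn G_) = 1/16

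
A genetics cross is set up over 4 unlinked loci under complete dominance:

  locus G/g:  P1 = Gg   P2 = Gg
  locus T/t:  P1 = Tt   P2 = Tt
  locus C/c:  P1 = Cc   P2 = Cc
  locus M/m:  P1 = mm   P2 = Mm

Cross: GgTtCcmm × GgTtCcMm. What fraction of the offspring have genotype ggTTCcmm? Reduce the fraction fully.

P(ggTTCcmm) = 1/64

GgTtCcmm gametes: GTCm×2, GTcm×2, GtCm×2, Gtcm×2, gTCm×2, gTcm×2, gtCm×2, gtcm×2
GgTtCcMm gametes: GTCM×1, GTCm×1, GTcM×1, GTcm×1, GtCM×1, GtCm×1, GtcM×1, Gtcm×1, gTCM×1, gTCm×1, gTcM×1, gTcm×1, gtCM×1, gtCm×1, gtcM×1, gtcm×1
GgTtCcmm×GgTtCcMm grid (16·16=256): GGTTCCMm=2 GGTTCCmm=2 GGTTCcMm=4 GGTTCcmm=4 GGTTccMm=2 GGTTccmm=2 GGTtCCMm=4 GGTtCCmm=4 GGTtCcMm=8 GGTtCcmm=8 GGTtccMm=4 GGTtccmm=4 GGttCCMm=2 GGttCCmm=2 GGttCcMm=4 GGttCcmm=4 GGttccMm=2 GGttccmm=2 GgTTCCMm=4 GgTTCCmm=4 GgTTCcMm=8 GgTTCcmm=8 GgTTccMm=4 GgTTccmm=4 GgTtCCMm=8 GgTtCCmm=8 GgTtCcMm=16 GgTtCcmm=16 GgTtccMm=8 GgTtccmm=8 GgttCCMm=4 GgttCCmm=4 GgttCcMm=8 GgttCcmm=8 GgttccMm=4 Ggttccmm=4 ggTTCCMm=2 ggTTCCmm=2 ggTTCcMm=4 ggTTCcmm=4 ggTTccMm=2 ggTTccmm=2 ggTtCCMm=4 ggTtCCmm=4 ggTtCcMm=8 ggTtCcmm=8 ggTtccMm=4 ggTtccmm=4 ggttCCMm=2 ggttCCmm=2 ggttCcMm=4 ggttCcmm=4 ggttccMm=2 ggttccmm=2
ggTTCcmm hits 4/256; gcd=4; 4÷4/256÷4 = 1/64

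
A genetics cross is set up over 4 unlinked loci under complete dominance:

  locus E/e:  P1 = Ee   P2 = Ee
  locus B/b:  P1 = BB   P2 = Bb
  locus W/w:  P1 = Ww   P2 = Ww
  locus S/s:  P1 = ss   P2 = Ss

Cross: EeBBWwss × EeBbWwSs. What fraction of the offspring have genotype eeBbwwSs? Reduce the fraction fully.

EeBBWwss gametes: EBWs×4, EBws×4, eBWs×4, eBws×4
EeBbWwSs gametes: EBWS×1, EBWs×1, EBwS×1, EBws×1, EbWS×1, EbWs×1, EbwS×1, Ebws×1, eBWS×1, eBWs×1, eBwS×1, eBws×1, ebWS×1, ebWs×1, ebwS×1, ebws×1
EeBBWwss×EeBbWwSs grid (16·16=256): EEBBWWSs=4 EEBBWWss=4 EEBBWwSs=8 EEBBWwss=8 EEBBwwSs=4 EEBBwwss=4 EEBbWWSs=4 EEBbWWss=4 EEBbWwSs=8 EEBbWwss=8 EEBbwwSs=4 EEBbwwss=4 EeBBWWSs=8 EeBBWWss=8 EeBBWwSs=16 EeBBWwss=16 EeBBwwSs=8 EeBBwwss=8 EeBbWWSs=8 EeBbWWss=8 EeBbWwSs=16 EeBbWwss=16 EeBbwwSs=8 EeBbwwss=8 eeBBWWSs=4 eeBBWWss=4 eeBBWwSs=8 eeBBWwss=8 eeBBwwSs=4 eeBBwwss=4 eeBbWWSs=4 eeBbWWss=4 eeBbWwSs=8 eeBbWwss=8 eeBbwwSs=4 eeBbwwss=4
eeBbwwSs hits 4/256; gcd=4; 4÷4/256÷4 = 1/64

P(eeBbwwSs) = 1/64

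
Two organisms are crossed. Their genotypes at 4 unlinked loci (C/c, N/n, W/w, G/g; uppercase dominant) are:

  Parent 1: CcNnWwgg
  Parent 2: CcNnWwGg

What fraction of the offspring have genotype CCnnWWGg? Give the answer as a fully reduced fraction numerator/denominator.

CcNnWwgg gametes: CNWg×2, CNwg×2, CnWg×2, Cnwg×2, cNWg×2, cNwg×2, cnWg×2, cnwg×2
CcNnWwGg gametes: CNWG×1, CNWg×1, CNwG×1, CNwg×1, CnWG×1, CnWg×1, CnwG×1, Cnwg×1, cNWG×1, cNWg×1, cNwG×1, cNwg×1, cnWG×1, cnWg×1, cnwG×1, cnwg×1
CcNnWwgg×CcNnWwGg grid (16·16=256): CCNNWWGg=2 CCNNWWgg=2 CCNNWwGg=4 CCNNWwgg=4 CCNNwwGg=2 CCNNwwgg=2 CCNnWWGg=4 CCNnWWgg=4 CCNnWwGg=8 CCNnWwgg=8 CCNnwwGg=4 CCNnwwgg=4 CCnnWWGg=2 CCnnWWgg=2 CCnnWwGg=4 CCnnWwgg=4 CCnnwwGg=2 CCnnwwgg=2 CcNNWWGg=4 CcNNWWgg=4 CcNNWwGg=8 CcNNWwgg=8 CcNNwwGg=4 CcNNwwgg=4 CcNnWWGg=8 CcNnWWgg=8 CcNnWwGg=16 CcNnWwgg=16 CcNnwwGg=8 CcNnwwgg=8 CcnnWWGg=4 CcnnWWgg=4 CcnnWwGg=8 CcnnWwgg=8 CcnnwwGg=4 Ccnnwwgg=4 ccNNWWGg=2 ccNNWWgg=2 ccNNWwGg=4 ccNNWwgg=4 ccNNwwGg=2 ccNNwwgg=2 ccNnWWGg=4 ccNnWWgg=4 ccNnWwGg=8 ccNnWwgg=8 ccNnwwGg=4 ccNnwwgg=4 ccnnWWGg=2 ccnnWWgg=2 ccnnWwGg=4 ccnnWwgg=4 ccnnwwGg=2 ccnnwwgg=2
CCnnWWGg hits 2/256; gcd=2; 2÷2/256÷2 = 1/128

P(CCnnWWGg) = 1/128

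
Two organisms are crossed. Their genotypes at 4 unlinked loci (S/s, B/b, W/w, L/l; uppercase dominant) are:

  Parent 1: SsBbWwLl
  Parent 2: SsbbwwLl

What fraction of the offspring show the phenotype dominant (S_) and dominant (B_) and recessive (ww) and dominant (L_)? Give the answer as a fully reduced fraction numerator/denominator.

P(S_ B_ ww L_) = 9/64

SsBbWwLl gametes: SBWL×1, SBWl×1, SBwL×1, SBwl×1, SbWL×1, SbWl×1, SbwL×1, Sbwl×1, sBWL×1, sBWl×1, sBwL×1, sBwl×1, sbWL×1, sbWl×1, sbwL×1, sbwl×1
SsbbwwLl gametes: SbwL×4, Sbwl×4, sbwL×4, sbwl×4
SsBbWwLl×SsbbwwLl grid (16·16=256): SSBbWwLL=4 SSBbWwLl=8 SSBbWwll=4 SSBbwwLL=4 SSBbwwLl=8 SSBbwwll=4 SSbbWwLL=4 SSbbWwLl=8 SSbbWwll=4 SSbbwwLL=4 SSbbwwLl=8 SSbbwwll=4 SsBbWwLL=8 SsBbWwLl=16 SsBbWwll=8 SsBbwwLL=8 SsBbwwLl=16 SsBbwwll=8 SsbbWwLL=8 SsbbWwLl=16 SsbbWwll=8 SsbbwwLL=8 SsbbwwLl=16 Ssbbwwll=8 ssBbWwLL=4 ssBbWwLl=8 ssBbWwll=4 ssBbwwLL=4 ssBbwwLl=8 ssBbwwll=4 ssbbWwLL=4 ssbbWwLl=8 ssbbWwll=4 ssbbwwLL=4 ssbbwwLl=8 ssbbwwll=4
S_ B_ ww L_ hits 36/256; gcd=4; 36÷4/256÷4 = 9/64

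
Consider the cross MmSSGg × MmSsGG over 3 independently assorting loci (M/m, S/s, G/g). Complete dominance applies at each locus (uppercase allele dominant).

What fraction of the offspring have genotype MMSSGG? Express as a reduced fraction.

P(MMSSGG) = 1/16

MmSSGg gametes: MSG×2, MSg×2, mSG×2, mSg×2
MmSsGG gametes: MSG×2, MsG×2, mSG×2, msG×2
MmSSGg×MmSsGG grid (8·8=64): MMSSGG=4 MMSSGg=4 MMSsGG=4 MMSsGg=4 MmSSGG=8 MmSSGg=8 MmSsGG=8 MmSsGg=8 mmSSGG=4 mmSSGg=4 mmSsGG=4 mmSsGg=4
MMSSGG hits 4/64; gcd=4; 4÷4/64÷4 = 1/16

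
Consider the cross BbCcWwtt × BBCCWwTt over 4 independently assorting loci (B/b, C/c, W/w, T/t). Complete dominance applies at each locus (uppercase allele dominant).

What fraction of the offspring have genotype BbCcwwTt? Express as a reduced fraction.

P(BbCcwwTt) = 1/32

BbCcWwtt gametes: BCWt×2, BCwt×2, BcWt×2, Bcwt×2, bCWt×2, bCwt×2, bcWt×2, bcwt×2
BBCCWwTt gametes: BCWT×4, BCWt×4, BCwT×4, BCwt×4
BbCcWwtt×BBCCWwTt grid (16·16=256): BBCCWWTt=8 BBCCWWtt=8 BBCCWwTt=16 BBCCWwtt=16 BBCCwwTt=8 BBCCwwtt=8 BBCcWWTt=8 BBCcWWtt=8 BBCcWwTt=16 BBCcWwtt=16 BBCcwwTt=8 BBCcwwtt=8 BbCCWWTt=8 BbCCWWtt=8 BbCCWwTt=16 BbCCWwtt=16 BbCCwwTt=8 BbCCwwtt=8 BbCcWWTt=8 BbCcWWtt=8 BbCcWwTt=16 BbCcWwtt=16 BbCcwwTt=8 BbCcwwtt=8
BbCcwwTt hits 8/256; gcd=8; 8÷8/256÷8 = 1/32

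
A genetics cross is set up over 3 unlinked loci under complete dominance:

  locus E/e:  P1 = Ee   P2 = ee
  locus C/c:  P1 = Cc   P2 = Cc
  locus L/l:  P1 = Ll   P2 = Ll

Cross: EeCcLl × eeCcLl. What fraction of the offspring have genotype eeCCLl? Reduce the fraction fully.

EeCcLl gametes: ECL×1, ECl×1, EcL×1, Ecl×1, eCL×1, eCl×1, ecL×1, ecl×1
eeCcLl gametes: eCL×2, eCl×2, ecL×2, ecl×2
EeCcLl×eeCcLl grid (8·8=64): EeCCLL=2 EeCCLl=4 EeCCll=2 EeCcLL=4 EeCcLl=8 EeCcll=4 EeccLL=2 EeccLl=4 Eeccll=2 eeCCLL=2 eeCCLl=4 eeCCll=2 eeCcLL=4 eeCcLl=8 eeCcll=4 eeccLL=2 eeccLl=4 eeccll=2
eeCCLl hits 4/64; gcd=4; 4÷4/64÷4 = 1/16

P(eeCCLl) = 1/16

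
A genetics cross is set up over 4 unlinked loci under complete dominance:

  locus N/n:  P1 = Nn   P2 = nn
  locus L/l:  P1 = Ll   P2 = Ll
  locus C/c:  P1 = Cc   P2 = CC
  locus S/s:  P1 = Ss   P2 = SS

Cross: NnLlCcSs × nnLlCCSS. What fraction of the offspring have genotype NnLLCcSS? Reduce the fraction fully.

P(NnLLCcSS) = 1/32

NnLlCcSs gametes: NLCS×1, NLCs×1, NLcS×1, NLcs×1, NlCS×1, NlCs×1, NlcS×1, Nlcs×1, nLCS×1, nLCs×1, nLcS×1, nLcs×1, nlCS×1, nlCs×1, nlcS×1, nlcs×1
nnLlCCSS gametes: nLCS×8, nlCS×8
NnLlCcSs×nnLlCCSS grid (16·16=256): NnLLCCSS=8 NnLLCCSs=8 NnLLCcSS=8 NnLLCcSs=8 NnLlCCSS=16 NnLlCCSs=16 NnLlCcSS=16 NnLlCcSs=16 NnllCCSS=8 NnllCCSs=8 NnllCcSS=8 NnllCcSs=8 nnLLCCSS=8 nnLLCCSs=8 nnLLCcSS=8 nnLLCcSs=8 nnLlCCSS=16 nnLlCCSs=16 nnLlCcSS=16 nnLlCcSs=16 nnllCCSS=8 nnllCCSs=8 nnllCcSS=8 nnllCcSs=8
NnLLCcSS hits 8/256; gcd=8; 8÷8/256÷8 = 1/32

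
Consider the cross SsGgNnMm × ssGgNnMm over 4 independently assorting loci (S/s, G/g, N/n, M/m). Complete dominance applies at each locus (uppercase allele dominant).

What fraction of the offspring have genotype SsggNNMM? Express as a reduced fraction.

SsGgNnMm gametes: SGNM×1, SGNm×1, SGnM×1, SGnm×1, SgNM×1, SgNm×1, SgnM×1, Sgnm×1, sGNM×1, sGNm×1, sGnM×1, sGnm×1, sgNM×1, sgNm×1, sgnM×1, sgnm×1
ssGgNnMm gametes: sGNM×2, sGNm×2, sGnM×2, sGnm×2, sgNM×2, sgNm×2, sgnM×2, sgnm×2
SsGgNnMm×ssGgNnMm grid (16·16=256): SsGGNNMM=2 SsGGNNMm=4 SsGGNNmm=2 SsGGNnMM=4 SsGGNnMm=8 SsGGNnmm=4 SsGGnnMM=2 SsGGnnMm=4 SsGGnnmm=2 SsGgNNMM=4 SsGgNNMm=8 SsGgNNmm=4 SsGgNnMM=8 SsGgNnMm=16 SsGgNnmm=8 SsGgnnMM=4 SsGgnnMm=8 SsGgnnmm=4 SsggNNMM=2 SsggNNMm=4 SsggNNmm=2 SsggNnMM=4 SsggNnMm=8 SsggNnmm=4 SsggnnMM=2 SsggnnMm=4 Ssggnnmm=2 ssGGNNMM=2 ssGGNNMm=4 ssGGNNmm=2 ssGGNnMM=4 ssGGNnMm=8 ssGGNnmm=4 ssGGnnMM=2 ssGGnnMm=4 ssGGnnmm=2 ssGgNNMM=4 ssGgNNMm=8 ssGgNNmm=4 ssGgNnMM=8 ssGgNnMm=16 ssGgNnmm=8 ssGgnnMM=4 ssGgnnMm=8 ssGgnnmm=4 ssggNNMM=2 ssggNNMm=4 ssggNNmm=2 ssggNnMM=4 ssggNnMm=8 ssggNnmm=4 ssggnnMM=2 ssggnnMm=4 ssggnnmm=2
SsggNNMM hits 2/256; gcd=2; 2÷2/256÷2 = 1/128

P(SsggNNMM) = 1/128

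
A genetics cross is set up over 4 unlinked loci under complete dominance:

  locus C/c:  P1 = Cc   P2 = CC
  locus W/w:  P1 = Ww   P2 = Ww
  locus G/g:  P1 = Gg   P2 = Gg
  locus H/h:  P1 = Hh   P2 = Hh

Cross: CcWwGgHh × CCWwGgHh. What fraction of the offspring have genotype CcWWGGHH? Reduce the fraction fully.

CcWwGgHh gametes: CWGH×1, CWGh×1, CWgH×1, CWgh×1, CwGH×1, CwGh×1, CwgH×1, Cwgh×1, cWGH×1, cWGh×1, cWgH×1, cWgh×1, cwGH×1, cwGh×1, cwgH×1, cwgh×1
CCWwGgHh gametes: CWGH×2, CWGh×2, CWgH×2, CWgh×2, CwGH×2, CwGh×2, CwgH×2, Cwgh×2
CcWwGgHh×CCWwGgHh grid (16·16=256): CCWWGGHH=2 CCWWGGHh=4 CCWWGGhh=2 CCWWGgHH=4 CCWWGgHh=8 CCWWGghh=4 CCWWggHH=2 CCWWggHh=4 CCWWgghh=2 CCWwGGHH=4 CCWwGGHh=8 CCWwGGhh=4 CCWwGgHH=8 CCWwGgHh=16 CCWwGghh=8 CCWwggHH=4 CCWwggHh=8 CCWwgghh=4 CCwwGGHH=2 CCwwGGHh=4 CCwwGGhh=2 CCwwGgHH=4 CCwwGgHh=8 CCwwGghh=4 CCwwggHH=2 CCwwggHh=4 CCwwgghh=2 CcWWGGHH=2 CcWWGGHh=4 CcWWGGhh=2 CcWWGgHH=4 CcWWGgHh=8 CcWWGghh=4 CcWWggHH=2 CcWWggHh=4 CcWWgghh=2 CcWwGGHH=4 CcWwGGHh=8 CcWwGGhh=4 CcWwGgHH=8 CcWwGgHh=16 CcWwGghh=8 CcWwggHH=4 CcWwggHh=8 CcWwgghh=4 CcwwGGHH=2 CcwwGGHh=4 CcwwGGhh=2 CcwwGgHH=4 CcwwGgHh=8 CcwwGghh=4 CcwwggHH=2 CcwwggHh=4 Ccwwgghh=2
CcWWGGHH hits 2/256; gcd=2; 2÷2/256÷2 = 1/128

P(CcWWGGHH) = 1/128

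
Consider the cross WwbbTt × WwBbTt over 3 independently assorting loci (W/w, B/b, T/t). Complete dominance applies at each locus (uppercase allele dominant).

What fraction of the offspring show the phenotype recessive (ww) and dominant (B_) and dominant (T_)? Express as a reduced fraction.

WwbbTt gametes: WbT×2, Wbt×2, wbT×2, wbt×2
WwBbTt gametes: WBT×1, WBt×1, WbT×1, Wbt×1, wBT×1, wBt×1, wbT×1, wbt×1
WwbbTt×WwBbTt grid (8·8=64): WWBbTT=2 WWBbTt=4 WWBbtt=2 WWbbTT=2 WWbbTt=4 WWbbtt=2 WwBbTT=4 WwBbTt=8 WwBbtt=4 WwbbTT=4 WwbbTt=8 Wwbbtt=4 wwBbTT=2 wwBbTt=4 wwBbtt=2 wwbbTT=2 wwbbTt=4 wwbbtt=2
ww B_ T_ hits 6/64; gcd=2; 6÷2/64÷2 = 3/32

P(ww B_ T_) = 3/32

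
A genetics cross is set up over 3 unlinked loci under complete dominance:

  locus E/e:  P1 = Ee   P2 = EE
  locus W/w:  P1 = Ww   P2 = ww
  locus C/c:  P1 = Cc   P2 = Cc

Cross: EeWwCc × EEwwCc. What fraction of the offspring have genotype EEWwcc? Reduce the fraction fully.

P(EEWwcc) = 1/16

EeWwCc gametes: EWC×1, EWc×1, EwC×1, Ewc×1, eWC×1, eWc×1, ewC×1, ewc×1
EEwwCc gametes: EwC×4, Ewc×4
EeWwCc×EEwwCc grid (8·8=64): EEWwCC=4 EEWwCc=8 EEWwcc=4 EEwwCC=4 EEwwCc=8 EEwwcc=4 EeWwCC=4 EeWwCc=8 EeWwcc=4 EewwCC=4 EewwCc=8 Eewwcc=4
EEWwcc hits 4/64; gcd=4; 4÷4/64÷4 = 1/16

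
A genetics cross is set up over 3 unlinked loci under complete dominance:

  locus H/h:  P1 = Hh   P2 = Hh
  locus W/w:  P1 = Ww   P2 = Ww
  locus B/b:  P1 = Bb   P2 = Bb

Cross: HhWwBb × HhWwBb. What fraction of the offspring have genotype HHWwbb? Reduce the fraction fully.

P(HHWwbb) = 1/32

HhWwBb gametes: HWB×1, HWb×1, HwB×1, Hwb×1, hWB×1, hWb×1, hwB×1, hwb×1
HhWwBb gametes: HWB×1, HWb×1, HwB×1, Hwb×1, hWB×1, hWb×1, hwB×1, hwb×1
HhWwBb×HhWwBb grid (8·8=64): HHWWBB=1 HHWWBb=2 HHWWbb=1 HHWwBB=2 HHWwBb=4 HHWwbb=2 HHwwBB=1 HHwwBb=2 HHwwbb=1 HhWWBB=2 HhWWBb=4 HhWWbb=2 HhWwBB=4 HhWwBb=8 HhWwbb=4 HhwwBB=2 HhwwBb=4 Hhwwbb=2 hhWWBB=1 hhWWBb=2 hhWWbb=1 hhWwBB=2 hhWwBb=4 hhWwbb=2 hhwwBB=1 hhwwBb=2 hhwwbb=1
HHWwbb hits 2/64; gcd=2; 2÷2/64÷2 = 1/32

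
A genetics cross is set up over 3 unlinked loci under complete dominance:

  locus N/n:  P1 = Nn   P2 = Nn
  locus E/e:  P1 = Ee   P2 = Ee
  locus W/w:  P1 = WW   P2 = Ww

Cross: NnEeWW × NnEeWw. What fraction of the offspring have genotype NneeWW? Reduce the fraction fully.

NnEeWW gametes: NEW×2, NeW×2, nEW×2, neW×2
NnEeWw gametes: NEW×1, NEw×1, NeW×1, New×1, nEW×1, nEw×1, neW×1, new×1
NnEeWW×NnEeWw grid (8·8=64): NNEEWW=2 NNEEWw=2 NNEeWW=4 NNEeWw=4 NNeeWW=2 NNeeWw=2 NnEEWW=4 NnEEWw=4 NnEeWW=8 NnEeWw=8 NneeWW=4 NneeWw=4 nnEEWW=2 nnEEWw=2 nnEeWW=4 nnEeWw=4 nneeWW=2 nneeWw=2
NneeWW hits 4/64; gcd=4; 4÷4/64÷4 = 1/16

P(NneeWW) = 1/16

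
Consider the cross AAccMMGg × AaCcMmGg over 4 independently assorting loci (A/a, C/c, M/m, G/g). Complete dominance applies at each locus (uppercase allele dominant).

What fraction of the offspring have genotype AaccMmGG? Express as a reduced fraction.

AAccMMGg gametes: AcMG×8, AcMg×8
AaCcMmGg gametes: ACMG×1, ACMg×1, ACmG×1, ACmg×1, AcMG×1, AcMg×1, AcmG×1, Acmg×1, aCMG×1, aCMg×1, aCmG×1, aCmg×1, acMG×1, acMg×1, acmG×1, acmg×1
AAccMMGg×AaCcMmGg grid (16·16=256): AACcMMGG=8 AACcMMGg=16 AACcMMgg=8 AACcMmGG=8 AACcMmGg=16 AACcMmgg=8 AAccMMGG=8 AAccMMGg=16 AAccMMgg=8 AAccMmGG=8 AAccMmGg=16 AAccMmgg=8 AaCcMMGG=8 AaCcMMGg=16 AaCcMMgg=8 AaCcMmGG=8 AaCcMmGg=16 AaCcMmgg=8 AaccMMGG=8 AaccMMGg=16 AaccMMgg=8 AaccMmGG=8 AaccMmGg=16 AaccMmgg=8
AaccMmGG hits 8/256; gcd=8; 8÷8/256÷8 = 1/32

P(AaccMmGG) = 1/32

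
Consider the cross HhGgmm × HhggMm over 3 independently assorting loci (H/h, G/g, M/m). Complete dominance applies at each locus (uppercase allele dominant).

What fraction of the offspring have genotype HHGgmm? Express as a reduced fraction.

HhGgmm gametes: HGm×2, Hgm×2, hGm×2, hgm×2
HhggMm gametes: HgM×2, Hgm×2, hgM×2, hgm×2
HhGgmm×HhggMm grid (8·8=64): HHGgMm=4 HHGgmm=4 HHggMm=4 HHggmm=4 HhGgMm=8 HhGgmm=8 HhggMm=8 Hhggmm=8 hhGgMm=4 hhGgmm=4 hhggMm=4 hhggmm=4
HHGgmm hits 4/64; gcd=4; 4÷4/64÷4 = 1/16

P(HHGgmm) = 1/16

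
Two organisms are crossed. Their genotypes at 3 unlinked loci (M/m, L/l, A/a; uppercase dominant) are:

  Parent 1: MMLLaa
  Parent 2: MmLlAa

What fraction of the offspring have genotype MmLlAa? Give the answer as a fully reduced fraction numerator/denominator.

P(MmLlAa) = 1/8

MMLLaa gametes: MLa×8
MmLlAa gametes: MLA×1, MLa×1, MlA×1, Mla×1, mLA×1, mLa×1, mlA×1, mla×1
MMLLaa×MmLlAa grid (8·8=64): MMLLAa=8 MMLLaa=8 MMLlAa=8 MMLlaa=8 MmLLAa=8 MmLLaa=8 MmLlAa=8 MmLlaa=8
MmLlAa hits 8/64; gcd=8; 8÷8/64÷8 = 1/8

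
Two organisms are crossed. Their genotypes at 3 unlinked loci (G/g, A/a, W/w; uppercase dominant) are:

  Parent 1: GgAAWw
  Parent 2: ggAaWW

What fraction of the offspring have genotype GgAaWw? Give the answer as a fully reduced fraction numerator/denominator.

P(GgAaWw) = 1/8

GgAAWw gametes: GAW×2, GAw×2, gAW×2, gAw×2
ggAaWW gametes: gAW×4, gaW×4
GgAAWw×ggAaWW grid (8·8=64): GgAAWW=8 GgAAWw=8 GgAaWW=8 GgAaWw=8 ggAAWW=8 ggAAWw=8 ggAaWW=8 ggAaWw=8
GgAaWw hits 8/64; gcd=8; 8÷8/64÷8 = 1/8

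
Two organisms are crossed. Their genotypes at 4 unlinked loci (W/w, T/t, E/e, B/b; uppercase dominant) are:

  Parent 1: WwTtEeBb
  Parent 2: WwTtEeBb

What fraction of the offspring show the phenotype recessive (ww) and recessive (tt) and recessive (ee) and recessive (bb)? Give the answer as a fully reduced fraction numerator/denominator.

P(ww tt ee bb) = 1/256

WwTtEeBb gametes: WTEB×1, WTEb×1, WTeB×1, WTeb×1, WtEB×1, WtEb×1, WteB×1, Wteb×1, wTEB×1, wTEb×1, wTeB×1, wTeb×1, wtEB×1, wtEb×1, wteB×1, wteb×1
WwTtEeBb gametes: WTEB×1, WTEb×1, WTeB×1, WTeb×1, WtEB×1, WtEb×1, WteB×1, Wteb×1, wTEB×1, wTEb×1, wTeB×1, wTeb×1, wtEB×1, wtEb×1, wteB×1, wteb×1
WwTtEeBb×WwTtEeBb grid (16·16=256): WWTTEEBB=1 WWTTEEBb=2 WWTTEEbb=1 WWTTEeBB=2 WWTTEeBb=4 WWTTEebb=2 WWTTeeBB=1 WWTTeeBb=2 WWTTeebb=1 WWTtEEBB=2 WWTtEEBb=4 WWTtEEbb=2 WWTtEeBB=4 WWTtEeBb=8 WWTtEebb=4 WWTteeBB=2 WWTteeBb=4 WWTteebb=2 WWttEEBB=1 WWttEEBb=2 WWttEEbb=1 WWttEeBB=2 WWttEeBb=4 WWttEebb=2 WWtteeBB=1 WWtteeBb=2 WWtteebb=1 WwTTEEBB=2 WwTTEEBb=4 WwTTEEbb=2 WwTTEeBB=4 WwTTEeBb=8 WwTTEebb=4 WwTTeeBB=2 WwTTeeBb=4 WwTTeebb=2 WwTtEEBB=4 WwTtEEBb=8 WwTtEEbb=4 WwTtEeBB=8 WwTtEeBb=16 WwTtEebb=8 WwTteeBB=4 WwTteeBb=8 WwTteebb=4 WwttEEBB=2 WwttEEBb=4 WwttEEbb=2 WwttEeBB=4 WwttEeBb=8 WwttEebb=4 WwtteeBB=2 WwtteeBb=4 Wwtteebb=2 wwTTEEBB=1 wwTTEEBb=2 wwTTEEbb=1 wwTTEeBB=2 wwTTEeBb=4 wwTTEebb=2 wwTTeeBB=1 wwTTeeBb=2 wwTTeebb=1 wwTtEEBB=2 wwTtEEBb=4 wwTtEEbb=2 wwTtEeBB=4 wwTtEeBb=8 wwTtEebb=4 wwTteeBB=2 wwTteeBb=4 wwTteebb=2 wwttEEBB=1 wwttEEBb=2 wwttEEbb=1 wwttEeBB=2 wwttEeBb=4 wwttEebb=2 wwtteeBB=1 wwtteeBb=2 wwtteebb=1
ww tt ee bb hits 1/256; gcd=1; 1÷1/256÷1 = 1/256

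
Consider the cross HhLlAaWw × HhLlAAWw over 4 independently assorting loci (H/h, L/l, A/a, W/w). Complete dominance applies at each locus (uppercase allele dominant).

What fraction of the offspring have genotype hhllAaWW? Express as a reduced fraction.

HhLlAaWw gametes: HLAW×1, HLAw×1, HLaW×1, HLaw×1, HlAW×1, HlAw×1, HlaW×1, Hlaw×1, hLAW×1, hLAw×1, hLaW×1, hLaw×1, hlAW×1, hlAw×1, hlaW×1, hlaw×1
HhLlAAWw gametes: HLAW×2, HLAw×2, HlAW×2, HlAw×2, hLAW×2, hLAw×2, hlAW×2, hlAw×2
HhLlAaWw×HhLlAAWw grid (16·16=256): HHLLAAWW=2 HHLLAAWw=4 HHLLAAww=2 HHLLAaWW=2 HHLLAaWw=4 HHLLAaww=2 HHLlAAWW=4 HHLlAAWw=8 HHLlAAww=4 HHLlAaWW=4 HHLlAaWw=8 HHLlAaww=4 HHllAAWW=2 HHllAAWw=4 HHllAAww=2 HHllAaWW=2 HHllAaWw=4 HHllAaww=2 HhLLAAWW=4 HhLLAAWw=8 HhLLAAww=4 HhLLAaWW=4 HhLLAaWw=8 HhLLAaww=4 HhLlAAWW=8 HhLlAAWw=16 HhLlAAww=8 HhLlAaWW=8 HhLlAaWw=16 HhLlAaww=8 HhllAAWW=4 HhllAAWw=8 HhllAAww=4 HhllAaWW=4 HhllAaWw=8 HhllAaww=4 hhLLAAWW=2 hhLLAAWw=4 hhLLAAww=2 hhLLAaWW=2 hhLLAaWw=4 hhLLAaww=2 hhLlAAWW=4 hhLlAAWw=8 hhLlAAww=4 hhLlAaWW=4 hhLlAaWw=8 hhLlAaww=4 hhllAAWW=2 hhllAAWw=4 hhllAAww=2 hhllAaWW=2 hhllAaWw=4 hhllAaww=2
hhllAaWW hits 2/256; gcd=2; 2÷2/256÷2 = 1/128

P(hhllAaWW) = 1/128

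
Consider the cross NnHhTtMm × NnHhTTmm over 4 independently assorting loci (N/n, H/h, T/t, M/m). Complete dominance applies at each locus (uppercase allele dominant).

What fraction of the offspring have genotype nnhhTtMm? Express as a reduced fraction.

P(nnhhTtMm) = 1/64

NnHhTtMm gametes: NHTM×1, NHTm×1, NHtM×1, NHtm×1, NhTM×1, NhTm×1, NhtM×1, Nhtm×1, nHTM×1, nHTm×1, nHtM×1, nHtm×1, nhTM×1, nhTm×1, nhtM×1, nhtm×1
NnHhTTmm gametes: NHTm×4, NhTm×4, nHTm×4, nhTm×4
NnHhTtMm×NnHhTTmm grid (16·16=256): NNHHTTMm=4 NNHHTTmm=4 NNHHTtMm=4 NNHHTtmm=4 NNHhTTMm=8 NNHhTTmm=8 NNHhTtMm=8 NNHhTtmm=8 NNhhTTMm=4 NNhhTTmm=4 NNhhTtMm=4 NNhhTtmm=4 NnHHTTMm=8 NnHHTTmm=8 NnHHTtMm=8 NnHHTtmm=8 NnHhTTMm=16 NnHhTTmm=16 NnHhTtMm=16 NnHhTtmm=16 NnhhTTMm=8 NnhhTTmm=8 NnhhTtMm=8 NnhhTtmm=8 nnHHTTMm=4 nnHHTTmm=4 nnHHTtMm=4 nnHHTtmm=4 nnHhTTMm=8 nnHhTTmm=8 nnHhTtMm=8 nnHhTtmm=8 nnhhTTMm=4 nnhhTTmm=4 nnhhTtMm=4 nnhhTtmm=4
nnhhTtMm hits 4/256; gcd=4; 4÷4/256÷4 = 1/64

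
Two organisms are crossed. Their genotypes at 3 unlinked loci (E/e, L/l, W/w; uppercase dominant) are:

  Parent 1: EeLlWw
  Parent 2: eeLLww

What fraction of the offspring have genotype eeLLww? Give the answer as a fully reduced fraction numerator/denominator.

P(eeLLww) = 1/8

EeLlWw gametes: ELW×1, ELw×1, ElW×1, Elw×1, eLW×1, eLw×1, elW×1, elw×1
eeLLww gametes: eLw×8
EeLlWw×eeLLww grid (8·8=64): EeLLWw=8 EeLLww=8 EeLlWw=8 EeLlww=8 eeLLWw=8 eeLLww=8 eeLlWw=8 eeLlww=8
eeLLww hits 8/64; gcd=8; 8÷8/64÷8 = 1/8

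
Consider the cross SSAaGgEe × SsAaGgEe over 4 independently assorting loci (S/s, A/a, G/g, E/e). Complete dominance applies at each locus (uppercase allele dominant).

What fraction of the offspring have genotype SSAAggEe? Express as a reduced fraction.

P(SSAAggEe) = 1/64

SSAaGgEe gametes: SAGE×2, SAGe×2, SAgE×2, SAge×2, SaGE×2, SaGe×2, SagE×2, Sage×2
SsAaGgEe gametes: SAGE×1, SAGe×1, SAgE×1, SAge×1, SaGE×1, SaGe×1, SagE×1, Sage×1, sAGE×1, sAGe×1, sAgE×1, sAge×1, saGE×1, saGe×1, sagE×1, sage×1
SSAaGgEe×SsAaGgEe grid (16·16=256): SSAAGGEE=2 SSAAGGEe=4 SSAAGGee=2 SSAAGgEE=4 SSAAGgEe=8 SSAAGgee=4 SSAAggEE=2 SSAAggEe=4 SSAAggee=2 SSAaGGEE=4 SSAaGGEe=8 SSAaGGee=4 SSAaGgEE=8 SSAaGgEe=16 SSAaGgee=8 SSAaggEE=4 SSAaggEe=8 SSAaggee=4 SSaaGGEE=2 SSaaGGEe=4 SSaaGGee=2 SSaaGgEE=4 SSaaGgEe=8 SSaaGgee=4 SSaaggEE=2 SSaaggEe=4 SSaaggee=2 SsAAGGEE=2 SsAAGGEe=4 SsAAGGee=2 SsAAGgEE=4 SsAAGgEe=8 SsAAGgee=4 SsAAggEE=2 SsAAggEe=4 SsAAggee=2 SsAaGGEE=4 SsAaGGEe=8 SsAaGGee=4 SsAaGgEE=8 SsAaGgEe=16 SsAaGgee=8 SsAaggEE=4 SsAaggEe=8 SsAaggee=4 SsaaGGEE=2 SsaaGGEe=4 SsaaGGee=2 SsaaGgEE=4 SsaaGgEe=8 SsaaGgee=4 SsaaggEE=2 SsaaggEe=4 Ssaaggee=2
SSAAggEe hits 4/256; gcd=4; 4÷4/256÷4 = 1/64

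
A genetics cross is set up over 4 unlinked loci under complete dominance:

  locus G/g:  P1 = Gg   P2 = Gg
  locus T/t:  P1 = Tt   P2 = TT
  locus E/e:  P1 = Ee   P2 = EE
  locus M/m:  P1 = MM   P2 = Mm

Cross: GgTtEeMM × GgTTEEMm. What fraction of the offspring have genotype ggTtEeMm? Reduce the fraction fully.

GgTtEeMM gametes: GTEM×2, GTeM×2, GtEM×2, GteM×2, gTEM×2, gTeM×2, gtEM×2, gteM×2
GgTTEEMm gametes: GTEM×4, GTEm×4, gTEM×4, gTEm×4
GgTtEeMM×GgTTEEMm grid (16·16=256): GGTTEEMM=8 GGTTEEMm=8 GGTTEeMM=8 GGTTEeMm=8 GGTtEEMM=8 GGTtEEMm=8 GGTtEeMM=8 GGTtEeMm=8 GgTTEEMM=16 GgTTEEMm=16 GgTTEeMM=16 GgTTEeMm=16 GgTtEEMM=16 GgTtEEMm=16 GgTtEeMM=16 GgTtEeMm=16 ggTTEEMM=8 ggTTEEMm=8 ggTTEeMM=8 ggTTEeMm=8 ggTtEEMM=8 ggTtEEMm=8 ggTtEeMM=8 ggTtEeMm=8
ggTtEeMm hits 8/256; gcd=8; 8÷8/256÷8 = 1/32

P(ggTtEeMm) = 1/32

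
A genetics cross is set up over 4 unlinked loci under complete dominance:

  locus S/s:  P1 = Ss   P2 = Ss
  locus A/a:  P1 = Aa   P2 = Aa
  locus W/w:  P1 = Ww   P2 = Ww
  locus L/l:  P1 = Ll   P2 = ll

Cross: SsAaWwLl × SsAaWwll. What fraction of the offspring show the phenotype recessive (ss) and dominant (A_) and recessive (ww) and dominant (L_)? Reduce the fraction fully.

SsAaWwLl gametes: SAWL×1, SAWl×1, SAwL×1, SAwl×1, SaWL×1, SaWl×1, SawL×1, Sawl×1, sAWL×1, sAWl×1, sAwL×1, sAwl×1, saWL×1, saWl×1, sawL×1, sawl×1
SsAaWwll gametes: SAWl×2, SAwl×2, SaWl×2, Sawl×2, sAWl×2, sAwl×2, saWl×2, sawl×2
SsAaWwLl×SsAaWwll grid (16·16=256): SSAAWWLl=2 SSAAWWll=2 SSAAWwLl=4 SSAAWwll=4 SSAAwwLl=2 SSAAwwll=2 SSAaWWLl=4 SSAaWWll=4 SSAaWwLl=8 SSAaWwll=8 SSAawwLl=4 SSAawwll=4 SSaaWWLl=2 SSaaWWll=2 SSaaWwLl=4 SSaaWwll=4 SSaawwLl=2 SSaawwll=2 SsAAWWLl=4 SsAAWWll=4 SsAAWwLl=8 SsAAWwll=8 SsAAwwLl=4 SsAAwwll=4 SsAaWWLl=8 SsAaWWll=8 SsAaWwLl=16 SsAaWwll=16 SsAawwLl=8 SsAawwll=8 SsaaWWLl=4 SsaaWWll=4 SsaaWwLl=8 SsaaWwll=8 SsaawwLl=4 Ssaawwll=4 ssAAWWLl=2 ssAAWWll=2 ssAAWwLl=4 ssAAWwll=4 ssAAwwLl=2 ssAAwwll=2 ssAaWWLl=4 ssAaWWll=4 ssAaWwLl=8 ssAaWwll=8 ssAawwLl=4 ssAawwll=4 ssaaWWLl=2 ssaaWWll=2 ssaaWwLl=4 ssaaWwll=4 ssaawwLl=2 ssaawwll=2
ss A_ ww L_ hits 6/256; gcd=2; 6÷2/256÷2 = 3/128

P(ss A_ ww L_) = 3/128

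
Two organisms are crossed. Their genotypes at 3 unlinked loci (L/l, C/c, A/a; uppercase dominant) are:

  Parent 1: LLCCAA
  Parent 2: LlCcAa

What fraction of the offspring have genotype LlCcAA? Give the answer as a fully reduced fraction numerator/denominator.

LLCCAA gametes: LCA×8
LlCcAa gametes: LCA×1, LCa×1, LcA×1, Lca×1, lCA×1, lCa×1, lcA×1, lca×1
LLCCAA×LlCcAa grid (8·8=64): LLCCAA=8 LLCCAa=8 LLCcAA=8 LLCcAa=8 LlCCAA=8 LlCCAa=8 LlCcAA=8 LlCcAa=8
LlCcAA hits 8/64; gcd=8; 8÷8/64÷8 = 1/8

P(LlCcAA) = 1/8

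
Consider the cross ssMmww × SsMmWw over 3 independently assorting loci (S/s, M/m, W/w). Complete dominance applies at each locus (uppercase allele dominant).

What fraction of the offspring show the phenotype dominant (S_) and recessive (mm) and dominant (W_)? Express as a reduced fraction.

P(S_ mm W_) = 1/16

ssMmww gametes: sMw×4, smw×4
SsMmWw gametes: SMW×1, SMw×1, SmW×1, Smw×1, sMW×1, sMw×1, smW×1, smw×1
ssMmww×SsMmWw grid (8·8=64): SsMMWw=4 SsMMww=4 SsMmWw=8 SsMmww=8 SsmmWw=4 Ssmmww=4 ssMMWw=4 ssMMww=4 ssMmWw=8 ssMmww=8 ssmmWw=4 ssmmww=4
S_ mm W_ hits 4/64; gcd=4; 4÷4/64÷4 = 1/16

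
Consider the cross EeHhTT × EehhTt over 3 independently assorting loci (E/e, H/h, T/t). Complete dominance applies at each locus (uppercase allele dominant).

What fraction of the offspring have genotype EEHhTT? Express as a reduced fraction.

EeHhTT gametes: EHT×2, EhT×2, eHT×2, ehT×2
EehhTt gametes: EhT×2, Eht×2, ehT×2, eht×2
EeHhTT×EehhTt grid (8·8=64): EEHhTT=4 EEHhTt=4 EEhhTT=4 EEhhTt=4 EeHhTT=8 EeHhTt=8 EehhTT=8 EehhTt=8 eeHhTT=4 eeHhTt=4 eehhTT=4 eehhTt=4
EEHhTT hits 4/64; gcd=4; 4÷4/64÷4 = 1/16

P(EEHhTT) = 1/16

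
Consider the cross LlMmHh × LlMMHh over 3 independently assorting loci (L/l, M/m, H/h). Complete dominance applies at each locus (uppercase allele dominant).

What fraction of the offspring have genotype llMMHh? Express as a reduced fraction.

P(llMMHh) = 1/16

LlMmHh gametes: LMH×1, LMh×1, LmH×1, Lmh×1, lMH×1, lMh×1, lmH×1, lmh×1
LlMMHh gametes: LMH×2, LMh×2, lMH×2, lMh×2
LlMmHh×LlMMHh grid (8·8=64): LLMMHH=2 LLMMHh=4 LLMMhh=2 LLMmHH=2 LLMmHh=4 LLMmhh=2 LlMMHH=4 LlMMHh=8 LlMMhh=4 LlMmHH=4 LlMmHh=8 LlMmhh=4 llMMHH=2 llMMHh=4 llMMhh=2 llMmHH=2 llMmHh=4 llMmhh=2
llMMHh hits 4/64; gcd=4; 4÷4/64÷4 = 1/16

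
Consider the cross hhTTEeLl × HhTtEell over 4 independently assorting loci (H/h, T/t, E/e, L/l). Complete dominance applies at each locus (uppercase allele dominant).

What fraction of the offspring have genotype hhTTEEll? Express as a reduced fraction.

P(hhTTEEll) = 1/32

hhTTEeLl gametes: hTEL×4, hTEl×4, hTeL×4, hTel×4
HhTtEell gametes: HTEl×2, HTel×2, HtEl×2, Htel×2, hTEl×2, hTel×2, htEl×2, htel×2
hhTTEeLl×HhTtEell grid (16·16=256): HhTTEELl=8 HhTTEEll=8 HhTTEeLl=16 HhTTEell=16 HhTTeeLl=8 HhTTeell=8 HhTtEELl=8 HhTtEEll=8 HhTtEeLl=16 HhTtEell=16 HhTteeLl=8 HhTteell=8 hhTTEELl=8 hhTTEEll=8 hhTTEeLl=16 hhTTEell=16 hhTTeeLl=8 hhTTeell=8 hhTtEELl=8 hhTtEEll=8 hhTtEeLl=16 hhTtEell=16 hhTteeLl=8 hhTteell=8
hhTTEEll hits 8/256; gcd=8; 8÷8/256÷8 = 1/32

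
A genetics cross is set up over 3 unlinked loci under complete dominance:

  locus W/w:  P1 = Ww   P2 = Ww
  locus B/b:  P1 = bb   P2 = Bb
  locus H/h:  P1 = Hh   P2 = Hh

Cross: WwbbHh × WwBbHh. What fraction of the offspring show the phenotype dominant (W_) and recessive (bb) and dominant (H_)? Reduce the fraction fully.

P(W_ bb H_) = 9/32

WwbbHh gametes: WbH×2, Wbh×2, wbH×2, wbh×2
WwBbHh gametes: WBH×1, WBh×1, WbH×1, Wbh×1, wBH×1, wBh×1, wbH×1, wbh×1
WwbbHh×WwBbHh grid (8·8=64): WWBbHH=2 WWBbHh=4 WWBbhh=2 WWbbHH=2 WWbbHh=4 WWbbhh=2 WwBbHH=4 WwBbHh=8 WwBbhh=4 WwbbHH=4 WwbbHh=8 Wwbbhh=4 wwBbHH=2 wwBbHh=4 wwBbhh=2 wwbbHH=2 wwbbHh=4 wwbbhh=2
W_ bb H_ hits 18/64; gcd=2; 18÷2/64÷2 = 9/32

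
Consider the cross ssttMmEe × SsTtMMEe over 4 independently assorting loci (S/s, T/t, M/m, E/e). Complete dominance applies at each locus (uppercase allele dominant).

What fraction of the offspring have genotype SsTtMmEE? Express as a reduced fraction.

P(SsTtMmEE) = 1/32

ssttMmEe gametes: stME×4, stMe×4, stmE×4, stme×4
SsTtMMEe gametes: STME×2, STMe×2, StME×2, StMe×2, sTME×2, sTMe×2, stME×2, stMe×2
ssttMmEe×SsTtMMEe grid (16·16=256): SsTtMMEE=8 SsTtMMEe=16 SsTtMMee=8 SsTtMmEE=8 SsTtMmEe=16 SsTtMmee=8 SsttMMEE=8 SsttMMEe=16 SsttMMee=8 SsttMmEE=8 SsttMmEe=16 SsttMmee=8 ssTtMMEE=8 ssTtMMEe=16 ssTtMMee=8 ssTtMmEE=8 ssTtMmEe=16 ssTtMmee=8 ssttMMEE=8 ssttMMEe=16 ssttMMee=8 ssttMmEE=8 ssttMmEe=16 ssttMmee=8
SsTtMmEE hits 8/256; gcd=8; 8÷8/256÷8 = 1/32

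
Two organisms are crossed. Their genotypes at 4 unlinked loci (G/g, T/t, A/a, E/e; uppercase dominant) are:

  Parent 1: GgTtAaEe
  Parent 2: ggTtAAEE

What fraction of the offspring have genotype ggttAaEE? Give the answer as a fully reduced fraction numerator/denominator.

GgTtAaEe gametes: GTAE×1, GTAe×1, GTaE×1, GTae×1, GtAE×1, GtAe×1, GtaE×1, Gtae×1, gTAE×1, gTAe×1, gTaE×1, gTae×1, gtAE×1, gtAe×1, gtaE×1, gtae×1
ggTtAAEE gametes: gTAE×8, gtAE×8
GgTtAaEe×ggTtAAEE grid (16·16=256): GgTTAAEE=8 GgTTAAEe=8 GgTTAaEE=8 GgTTAaEe=8 GgTtAAEE=16 GgTtAAEe=16 GgTtAaEE=16 GgTtAaEe=16 GgttAAEE=8 GgttAAEe=8 GgttAaEE=8 GgttAaEe=8 ggTTAAEE=8 ggTTAAEe=8 ggTTAaEE=8 ggTTAaEe=8 ggTtAAEE=16 ggTtAAEe=16 ggTtAaEE=16 ggTtAaEe=16 ggttAAEE=8 ggttAAEe=8 ggttAaEE=8 ggttAaEe=8
ggttAaEE hits 8/256; gcd=8; 8÷8/256÷8 = 1/32

P(ggttAaEE) = 1/32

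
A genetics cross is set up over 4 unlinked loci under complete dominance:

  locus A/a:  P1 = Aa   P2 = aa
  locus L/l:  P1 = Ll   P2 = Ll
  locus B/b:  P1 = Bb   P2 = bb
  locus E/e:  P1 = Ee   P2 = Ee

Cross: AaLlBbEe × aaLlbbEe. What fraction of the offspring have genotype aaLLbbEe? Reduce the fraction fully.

AaLlBbEe gametes: ALBE×1, ALBe×1, ALbE×1, ALbe×1, AlBE×1, AlBe×1, AlbE×1, Albe×1, aLBE×1, aLBe×1, aLbE×1, aLbe×1, alBE×1, alBe×1, albE×1, albe×1
aaLlbbEe gametes: aLbE×4, aLbe×4, albE×4, albe×4
AaLlBbEe×aaLlbbEe grid (16·16=256): AaLLBbEE=4 AaLLBbEe=8 AaLLBbee=4 AaLLbbEE=4 AaLLbbEe=8 AaLLbbee=4 AaLlBbEE=8 AaLlBbEe=16 AaLlBbee=8 AaLlbbEE=8 AaLlbbEe=16 AaLlbbee=8 AallBbEE=4 AallBbEe=8 AallBbee=4 AallbbEE=4 AallbbEe=8 Aallbbee=4 aaLLBbEE=4 aaLLBbEe=8 aaLLBbee=4 aaLLbbEE=4 aaLLbbEe=8 aaLLbbee=4 aaLlBbEE=8 aaLlBbEe=16 aaLlBbee=8 aaLlbbEE=8 aaLlbbEe=16 aaLlbbee=8 aallBbEE=4 aallBbEe=8 aallBbee=4 aallbbEE=4 aallbbEe=8 aallbbee=4
aaLLbbEe hits 8/256; gcd=8; 8÷8/256÷8 = 1/32

P(aaLLbbEe) = 1/32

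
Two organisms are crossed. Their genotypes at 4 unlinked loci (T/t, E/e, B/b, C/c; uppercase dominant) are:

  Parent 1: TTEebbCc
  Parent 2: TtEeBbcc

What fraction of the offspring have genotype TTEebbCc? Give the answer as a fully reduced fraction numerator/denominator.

TTEebbCc gametes: TEbC×4, TEbc×4, TebC×4, Tebc×4
TtEeBbcc gametes: TEBc×2, TEbc×2, TeBc×2, Tebc×2, tEBc×2, tEbc×2, teBc×2, tebc×2
TTEebbCc×TtEeBbcc grid (16·16=256): TTEEBbCc=8 TTEEBbcc=8 TTEEbbCc=8 TTEEbbcc=8 TTEeBbCc=16 TTEeBbcc=16 TTEebbCc=16 TTEebbcc=16 TTeeBbCc=8 TTeeBbcc=8 TTeebbCc=8 TTeebbcc=8 TtEEBbCc=8 TtEEBbcc=8 TtEEbbCc=8 TtEEbbcc=8 TtEeBbCc=16 TtEeBbcc=16 TtEebbCc=16 TtEebbcc=16 TteeBbCc=8 TteeBbcc=8 TteebbCc=8 Tteebbcc=8
TTEebbCc hits 16/256; gcd=16; 16÷16/256÷16 = 1/16

P(TTEebbCc) = 1/16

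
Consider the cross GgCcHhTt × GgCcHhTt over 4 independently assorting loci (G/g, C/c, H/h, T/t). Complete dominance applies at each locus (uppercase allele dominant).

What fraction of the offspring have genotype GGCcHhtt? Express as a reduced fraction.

GgCcHhTt gametes: GCHT×1, GCHt×1, GChT×1, GCht×1, GcHT×1, GcHt×1, GchT×1, Gcht×1, gCHT×1, gCHt×1, gChT×1, gCht×1, gcHT×1, gcHt×1, gchT×1, gcht×1
GgCcHhTt gametes: GCHT×1, GCHt×1, GChT×1, GCht×1, GcHT×1, GcHt×1, GchT×1, Gcht×1, gCHT×1, gCHt×1, gChT×1, gCht×1, gcHT×1, gcHt×1, gchT×1, gcht×1
GgCcHhTt×GgCcHhTt grid (16·16=256): GGCCHHTT=1 GGCCHHTt=2 GGCCHHtt=1 GGCCHhTT=2 GGCCHhTt=4 GGCCHhtt=2 GGCChhTT=1 GGCChhTt=2 GGCChhtt=1 GGCcHHTT=2 GGCcHHTt=4 GGCcHHtt=2 GGCcHhTT=4 GGCcHhTt=8 GGCcHhtt=4 GGCchhTT=2 GGCchhTt=4 GGCchhtt=2 GGccHHTT=1 GGccHHTt=2 GGccHHtt=1 GGccHhTT=2 GGccHhTt=4 GGccHhtt=2 GGcchhTT=1 GGcchhTt=2 GGcchhtt=1 GgCCHHTT=2 GgCCHHTt=4 GgCCHHtt=2 GgCCHhTT=4 GgCCHhTt=8 GgCCHhtt=4 GgCChhTT=2 GgCChhTt=4 GgCChhtt=2 GgCcHHTT=4 GgCcHHTt=8 GgCcHHtt=4 GgCcHhTT=8 GgCcHhTt=16 GgCcHhtt=8 GgCchhTT=4 GgCchhTt=8 GgCchhtt=4 GgccHHTT=2 GgccHHTt=4 GgccHHtt=2 GgccHhTT=4 GgccHhTt=8 GgccHhtt=4 GgcchhTT=2 GgcchhTt=4 Ggcchhtt=2 ggCCHHTT=1 ggCCHHTt=2 ggCCHHtt=1 ggCCHhTT=2 ggCCHhTt=4 ggCCHhtt=2 ggCChhTT=1 ggCChhTt=2 ggCChhtt=1 ggCcHHTT=2 ggCcHHTt=4 ggCcHHtt=2 ggCcHhTT=4 ggCcHhTt=8 ggCcHhtt=4 ggCchhTT=2 ggCchhTt=4 ggCchhtt=2 ggccHHTT=1 ggccHHTt=2 ggccHHtt=1 ggccHhTT=2 ggccHhTt=4 ggccHhtt=2 ggcchhTT=1 ggcchhTt=2 ggcchhtt=1
GGCcHhtt hits 4/256; gcd=4; 4÷4/256÷4 = 1/64

P(GGCcHhtt) = 1/64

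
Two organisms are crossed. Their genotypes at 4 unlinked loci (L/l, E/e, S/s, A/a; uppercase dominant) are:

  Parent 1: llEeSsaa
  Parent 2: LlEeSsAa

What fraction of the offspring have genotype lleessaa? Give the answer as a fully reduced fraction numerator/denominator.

P(lleessaa) = 1/64

llEeSsaa gametes: lESa×4, lEsa×4, leSa×4, lesa×4
LlEeSsAa gametes: LESA×1, LESa×1, LEsA×1, LEsa×1, LeSA×1, LeSa×1, LesA×1, Lesa×1, lESA×1, lESa×1, lEsA×1, lEsa×1, leSA×1, leSa×1, lesA×1, lesa×1
llEeSsaa×LlEeSsAa grid (16·16=256): LlEESSAa=4 LlEESSaa=4 LlEESsAa=8 LlEESsaa=8 LlEEssAa=4 LlEEssaa=4 LlEeSSAa=8 LlEeSSaa=8 LlEeSsAa=16 LlEeSsaa=16 LlEessAa=8 LlEessaa=8 LleeSSAa=4 LleeSSaa=4 LleeSsAa=8 LleeSsaa=8 LleessAa=4 Lleessaa=4 llEESSAa=4 llEESSaa=4 llEESsAa=8 llEESsaa=8 llEEssAa=4 llEEssaa=4 llEeSSAa=8 llEeSSaa=8 llEeSsAa=16 llEeSsaa=16 llEessAa=8 llEessaa=8 lleeSSAa=4 lleeSSaa=4 lleeSsAa=8 lleeSsaa=8 lleessAa=4 lleessaa=4
lleessaa hits 4/256; gcd=4; 4÷4/256÷4 = 1/64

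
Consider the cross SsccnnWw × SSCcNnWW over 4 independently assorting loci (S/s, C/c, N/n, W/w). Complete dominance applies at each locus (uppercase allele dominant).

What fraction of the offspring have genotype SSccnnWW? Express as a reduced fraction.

P(SSccnnWW) = 1/16

SsccnnWw gametes: ScnW×4, Scnw×4, scnW×4, scnw×4
SSCcNnWW gametes: SCNW×4, SCnW×4, ScNW×4, ScnW×4
SsccnnWw×SSCcNnWW grid (16·16=256): SSCcNnWW=16 SSCcNnWw=16 SSCcnnWW=16 SSCcnnWw=16 SSccNnWW=16 SSccNnWw=16 SSccnnWW=16 SSccnnWw=16 SsCcNnWW=16 SsCcNnWw=16 SsCcnnWW=16 SsCcnnWw=16 SsccNnWW=16 SsccNnWw=16 SsccnnWW=16 SsccnnWw=16
SSccnnWW hits 16/256; gcd=16; 16÷16/256÷16 = 1/16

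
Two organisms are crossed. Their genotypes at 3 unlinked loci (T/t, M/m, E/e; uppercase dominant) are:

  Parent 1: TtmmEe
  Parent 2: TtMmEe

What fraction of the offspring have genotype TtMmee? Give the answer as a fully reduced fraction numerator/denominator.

P(TtMmee) = 1/16

TtmmEe gametes: TmE×2, Tme×2, tmE×2, tme×2
TtMmEe gametes: TME×1, TMe×1, TmE×1, Tme×1, tME×1, tMe×1, tmE×1, tme×1
TtmmEe×TtMmEe grid (8·8=64): TTMmEE=2 TTMmEe=4 TTMmee=2 TTmmEE=2 TTmmEe=4 TTmmee=2 TtMmEE=4 TtMmEe=8 TtMmee=4 TtmmEE=4 TtmmEe=8 Ttmmee=4 ttMmEE=2 ttMmEe=4 ttMmee=2 ttmmEE=2 ttmmEe=4 ttmmee=2
TtMmee hits 4/64; gcd=4; 4÷4/64÷4 = 1/16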